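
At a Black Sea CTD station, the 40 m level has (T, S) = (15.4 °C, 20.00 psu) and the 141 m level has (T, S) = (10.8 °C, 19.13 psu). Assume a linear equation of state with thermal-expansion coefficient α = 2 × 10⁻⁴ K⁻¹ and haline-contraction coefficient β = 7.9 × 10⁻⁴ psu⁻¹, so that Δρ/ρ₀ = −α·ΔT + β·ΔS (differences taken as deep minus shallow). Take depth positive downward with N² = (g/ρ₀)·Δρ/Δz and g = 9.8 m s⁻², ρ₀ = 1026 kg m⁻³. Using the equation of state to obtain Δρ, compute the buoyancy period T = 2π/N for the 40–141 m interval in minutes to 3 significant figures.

22.0 min

ΔT = -4.6 K, ΔS = -0.87 psu (deep − shallow).
Δρ/ρ₀ = −αΔT + βΔS = 9.20 × 10⁻⁴ − 6.873 × 10⁻⁴ = 2.327 × 10⁻⁴, so Δρ ≈ 0.2388 kg m⁻³.
N² = (g/ρ₀)·Δρ/Δz = g·(Δρ/ρ₀)/Δz = 9.8 × 2.327 × 10⁻⁴ / 101 = 2.2579 × 10⁻⁵ s⁻².
N = √(2.2579 × 10⁻⁵) = 4.7517 × 10⁻³ rad s⁻¹ → T = 2π/N = 1.3223 × 10³ s = 22.038 min ≈ 22.0 min.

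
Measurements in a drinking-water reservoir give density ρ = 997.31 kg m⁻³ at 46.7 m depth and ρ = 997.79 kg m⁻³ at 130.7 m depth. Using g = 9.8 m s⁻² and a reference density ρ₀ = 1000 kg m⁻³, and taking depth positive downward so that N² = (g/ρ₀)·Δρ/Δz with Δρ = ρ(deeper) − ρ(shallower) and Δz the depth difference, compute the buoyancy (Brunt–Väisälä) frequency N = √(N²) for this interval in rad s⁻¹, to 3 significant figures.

7.48 × 10⁻³ rad s⁻¹

Δρ = 997.79 − 997.31 = 0.48 kg m⁻³ over Δz = 130.7 − 46.7 = 84 m.
N² = (9.8/1000) × (0.48/84) = 5.6000 × 10⁻⁵ s⁻².
N = √(5.6000 × 10⁻⁵) = 7.4833 × 10⁻³ rad s⁻¹ ≈ 7.48 × 10⁻³ rad s⁻¹.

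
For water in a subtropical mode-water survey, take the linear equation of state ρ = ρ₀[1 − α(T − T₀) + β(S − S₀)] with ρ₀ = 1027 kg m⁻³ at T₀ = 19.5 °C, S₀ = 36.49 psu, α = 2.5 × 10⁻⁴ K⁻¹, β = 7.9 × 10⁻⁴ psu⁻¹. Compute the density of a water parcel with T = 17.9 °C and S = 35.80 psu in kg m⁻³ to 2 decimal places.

1026.85 kg m⁻³

T − T₀ = -1.6 K, S − S₀ = -0.69 psu.
Bracket = 1 − α·(-1.6) + β·(-0.69) = 1 + (-1.451 × 10⁻⁴) = 0.9998549.
ρ = 1027 × 0.9998549 = 1026.85 kg m⁻³.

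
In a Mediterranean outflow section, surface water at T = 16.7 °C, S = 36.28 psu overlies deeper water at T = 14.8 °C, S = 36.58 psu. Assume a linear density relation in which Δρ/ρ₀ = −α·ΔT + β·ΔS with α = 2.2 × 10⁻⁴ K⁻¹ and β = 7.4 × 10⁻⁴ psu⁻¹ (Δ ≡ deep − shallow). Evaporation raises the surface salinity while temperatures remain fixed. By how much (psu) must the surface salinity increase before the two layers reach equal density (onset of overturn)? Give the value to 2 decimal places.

Neutral buoyancy requires −α(T_deep − T_surf) + β(S_deep − S_surf′) = 0.
S_surf′ = S_deep − (α/β)·ΔT = 36.58 − (2.2 × 10⁻⁴/7.4 × 10⁻⁴)·(-1.9) = 37.1449 psu.
Increase required: 37.1449 − 36.28 = 0.8649 psu.

0.86 psu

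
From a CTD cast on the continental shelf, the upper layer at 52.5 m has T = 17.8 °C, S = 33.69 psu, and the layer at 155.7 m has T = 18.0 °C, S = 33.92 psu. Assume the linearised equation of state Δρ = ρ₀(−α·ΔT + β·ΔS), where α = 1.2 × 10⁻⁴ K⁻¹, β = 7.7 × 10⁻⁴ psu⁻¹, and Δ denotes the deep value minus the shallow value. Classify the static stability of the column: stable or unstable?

ΔT = 18.0 − 17.8 = +0.2 K and ΔS = 33.92 − 33.69 = +0.23 psu (deep − shallow).
−αΔT = -2.40 × 10⁻⁵; βΔS = 1.771 × 10⁻⁴; sum Δρ/ρ₀ = 1.531 × 10⁻⁴.
Δρ/ρ₀ > 0, so Δρ > 0: deeper water is denser → statically stable.

stable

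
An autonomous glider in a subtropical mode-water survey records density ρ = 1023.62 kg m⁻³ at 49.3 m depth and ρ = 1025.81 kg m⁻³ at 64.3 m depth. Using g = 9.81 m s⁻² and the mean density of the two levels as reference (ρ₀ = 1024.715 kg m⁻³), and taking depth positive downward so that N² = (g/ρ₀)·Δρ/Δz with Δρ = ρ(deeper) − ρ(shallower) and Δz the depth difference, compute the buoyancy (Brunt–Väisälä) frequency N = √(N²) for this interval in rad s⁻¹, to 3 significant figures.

0.0374 rad s⁻¹

Δρ = 1025.81 − 1023.62 = 2.19 kg m⁻³ over Δz = 64.3 − 49.3 = 15 m.
N² = (9.81/1024.715) × (2.19/15) = 1.3977 × 10⁻³ s⁻².
N = √(1.3977 × 10⁻³) = 0.037386 rad s⁻¹ ≈ 0.0374 rad s⁻¹.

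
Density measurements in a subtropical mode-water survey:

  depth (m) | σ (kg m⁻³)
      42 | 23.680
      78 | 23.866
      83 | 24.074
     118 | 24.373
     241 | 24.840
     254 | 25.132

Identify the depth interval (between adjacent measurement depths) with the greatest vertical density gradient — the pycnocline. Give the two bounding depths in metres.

78–83 m

Compute the density gradient over each adjacent pair:
  42–78 m: Δρ/Δz = 0.186/36 = 5.2 × 10⁻³ kg m⁻⁴
  78–83 m: Δρ/Δz = 0.208/5 = 0.042 kg m⁻⁴
  83–118 m: Δρ/Δz = 0.299/35 = 8.5 × 10⁻³ kg m⁻⁴
  118–241 m: Δρ/Δz = 0.467/123 = 3.8 × 10⁻³ kg m⁻⁴
  241–254 m: Δρ/Δz = 0.292/13 = 0.022 kg m⁻⁴
The largest gradient is in the 78–83 m interval — the pycnocline.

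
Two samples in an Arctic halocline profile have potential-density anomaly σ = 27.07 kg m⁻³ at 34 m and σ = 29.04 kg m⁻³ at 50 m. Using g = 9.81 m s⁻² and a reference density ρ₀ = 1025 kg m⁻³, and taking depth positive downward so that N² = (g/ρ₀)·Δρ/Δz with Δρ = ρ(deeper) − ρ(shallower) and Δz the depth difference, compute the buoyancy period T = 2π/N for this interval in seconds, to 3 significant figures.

Δρ = 1029.04 − 1027.07 = 1.97 kg m⁻³ over Δz = 50 − 34 = 16 m.
N² = (9.81/1025) × (1.97/16) = 1.1784 × 10⁻³ s⁻².
N = √(1.1784 × 10⁻³) = 0.034328 rad s⁻¹, so T = 2π/N = 183.03 s ≈ 183 s.

183 s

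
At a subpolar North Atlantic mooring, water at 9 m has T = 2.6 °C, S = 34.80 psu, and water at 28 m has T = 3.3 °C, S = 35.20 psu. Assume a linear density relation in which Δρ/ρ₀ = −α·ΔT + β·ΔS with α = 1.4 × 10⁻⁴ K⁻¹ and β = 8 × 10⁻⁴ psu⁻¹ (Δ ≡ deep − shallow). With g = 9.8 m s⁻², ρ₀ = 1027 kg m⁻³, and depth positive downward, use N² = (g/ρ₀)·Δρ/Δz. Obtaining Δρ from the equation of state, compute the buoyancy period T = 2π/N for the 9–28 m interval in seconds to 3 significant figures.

ΔT = +0.7 K, ΔS = +0.40 psu (deep − shallow).
Δρ/ρ₀ = −αΔT + βΔS = -9.80 × 10⁻⁵ + 3.20 × 10⁻⁴ = 2.22 × 10⁻⁴, so Δρ ≈ 0.2280 kg m⁻³.
N² = (g/ρ₀)·Δρ/Δz = g·(Δρ/ρ₀)/Δz = 9.8 × 2.22 × 10⁻⁴ / 19 = 1.1451 × 10⁻⁴ s⁻².
N = √(1.1451 × 10⁻⁴) = 0.010701 rad s⁻¹ → T = 2π/N = 587.16 s ≈ 587 s.

587 s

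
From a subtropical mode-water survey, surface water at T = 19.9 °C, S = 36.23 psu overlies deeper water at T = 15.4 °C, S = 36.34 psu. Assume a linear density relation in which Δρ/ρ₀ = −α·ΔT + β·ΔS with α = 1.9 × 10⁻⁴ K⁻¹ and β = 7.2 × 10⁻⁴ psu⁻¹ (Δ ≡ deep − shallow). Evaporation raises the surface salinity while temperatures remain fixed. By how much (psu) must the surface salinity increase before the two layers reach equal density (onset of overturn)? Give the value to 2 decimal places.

1.30 psu

Neutral buoyancy requires −α(T_deep − T_surf) + β(S_deep − S_surf′) = 0.
S_surf′ = S_deep − (α/β)·ΔT = 36.34 − (1.9 × 10⁻⁴/7.2 × 10⁻⁴)·(-4.5) = 37.5275 psu.
Increase required: 37.5275 − 36.23 = 1.2975 psu.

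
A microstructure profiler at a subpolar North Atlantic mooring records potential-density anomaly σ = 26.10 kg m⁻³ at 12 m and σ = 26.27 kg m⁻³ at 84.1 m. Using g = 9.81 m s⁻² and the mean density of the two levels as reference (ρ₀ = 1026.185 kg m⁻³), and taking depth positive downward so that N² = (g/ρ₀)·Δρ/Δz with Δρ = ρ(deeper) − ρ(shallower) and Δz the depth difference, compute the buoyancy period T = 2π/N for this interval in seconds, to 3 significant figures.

1.32 × 10³ s

Δρ = 1026.27 − 1026.10 = 0.17 kg m⁻³ over Δz = 84.1 − 12 = 72.1 m.
N² = (9.81/1026.185) × (0.17/72.1) = 2.2540 × 10⁻⁵ s⁻².
N = √(2.2540 × 10⁻⁵) = 4.7476 × 10⁻³ rad s⁻¹, so T = 2π/N = 1.3234 × 10³ s ≈ 1.32 × 10³ s.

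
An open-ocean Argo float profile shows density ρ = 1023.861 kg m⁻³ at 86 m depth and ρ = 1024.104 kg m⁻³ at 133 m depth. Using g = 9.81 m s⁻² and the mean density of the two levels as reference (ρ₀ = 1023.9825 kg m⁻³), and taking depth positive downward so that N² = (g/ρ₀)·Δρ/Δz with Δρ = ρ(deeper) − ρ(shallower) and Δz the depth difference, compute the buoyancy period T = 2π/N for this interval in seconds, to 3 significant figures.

Δρ = 1024.104 − 1023.861 = 0.243 kg m⁻³ over Δz = 133 − 86 = 47 m.
N² = (9.81/1023.9825) × (0.243/47) = 4.9532 × 10⁻⁵ s⁻².
N = √(4.9532 × 10⁻⁵) = 7.0379 × 10⁻³ rad s⁻¹, so T = 2π/N = 892.76 s ≈ 893 s.

893 s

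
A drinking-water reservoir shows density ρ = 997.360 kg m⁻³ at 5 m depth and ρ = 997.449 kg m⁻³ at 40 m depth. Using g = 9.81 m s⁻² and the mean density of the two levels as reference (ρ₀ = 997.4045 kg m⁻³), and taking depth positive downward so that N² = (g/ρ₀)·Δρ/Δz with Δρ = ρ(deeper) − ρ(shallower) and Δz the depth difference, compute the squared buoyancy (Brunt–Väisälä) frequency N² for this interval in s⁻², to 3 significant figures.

2.50 × 10⁻⁵ s⁻²

Δρ = 997.449 − 997.360 = 0.089 kg m⁻³ over Δz = 40 − 5 = 35 m.
N² = (9.81/997.4045) × (0.089/35) = 2.5010 × 10⁻⁵ s⁻² ≈ 2.50 × 10⁻⁵ s⁻².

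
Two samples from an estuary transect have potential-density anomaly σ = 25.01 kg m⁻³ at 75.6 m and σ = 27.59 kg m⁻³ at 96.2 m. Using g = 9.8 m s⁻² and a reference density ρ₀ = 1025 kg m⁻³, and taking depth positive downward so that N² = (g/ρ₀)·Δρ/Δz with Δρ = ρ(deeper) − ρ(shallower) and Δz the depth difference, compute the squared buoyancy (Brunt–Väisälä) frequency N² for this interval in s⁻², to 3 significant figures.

1.20 × 10⁻³ s⁻²

Δρ = 1027.59 − 1025.01 = 2.58 kg m⁻³ over Δz = 96.2 − 75.6 = 20.6 m.
N² = (9.8/1025) × (2.58/20.6) = 1.1974 × 10⁻³ s⁻² ≈ 1.20 × 10⁻³ s⁻².
A positive N² confirms static stability across the interval.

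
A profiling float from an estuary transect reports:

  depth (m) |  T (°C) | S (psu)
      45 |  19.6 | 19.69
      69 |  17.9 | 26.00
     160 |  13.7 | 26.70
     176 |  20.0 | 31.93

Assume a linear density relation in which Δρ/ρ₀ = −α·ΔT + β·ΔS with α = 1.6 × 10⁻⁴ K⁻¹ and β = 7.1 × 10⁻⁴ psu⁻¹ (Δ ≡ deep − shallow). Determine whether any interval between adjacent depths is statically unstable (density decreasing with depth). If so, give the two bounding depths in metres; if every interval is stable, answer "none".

Evaluate Δρ/ρ₀ = −αΔT + βΔS across each adjacent pair:
  45–69 m: −αΔT+βΔS = −(1.6 × 10⁻⁴)(-1.7)+(7.1 × 10⁻⁴)(+6.31) = 4.8 × 10⁻³ → stable
  69–160 m: −αΔT+βΔS = −(1.6 × 10⁻⁴)(-4.2)+(7.1 × 10⁻⁴)(+0.70) = 1.2 × 10⁻³ → stable
  160–176 m: −αΔT+βΔS = −(1.6 × 10⁻⁴)(+6.3)+(7.1 × 10⁻⁴)(+5.23) = 2.7 × 10⁻³ → stable
Every interval has Δρ > 0: the column is stably stratified throughout.

none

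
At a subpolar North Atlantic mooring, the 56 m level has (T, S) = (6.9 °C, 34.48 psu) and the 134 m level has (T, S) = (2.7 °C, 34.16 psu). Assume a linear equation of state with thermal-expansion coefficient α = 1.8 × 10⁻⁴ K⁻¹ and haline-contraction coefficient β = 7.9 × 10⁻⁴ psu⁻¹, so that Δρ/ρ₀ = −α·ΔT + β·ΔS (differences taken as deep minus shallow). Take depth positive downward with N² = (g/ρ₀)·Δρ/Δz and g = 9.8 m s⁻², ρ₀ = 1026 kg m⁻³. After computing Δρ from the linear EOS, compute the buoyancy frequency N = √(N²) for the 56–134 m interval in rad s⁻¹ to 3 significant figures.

7.95 × 10⁻³ rad s⁻¹

ΔT = -4.2 K, ΔS = -0.32 psu (deep − shallow).
Δρ/ρ₀ = −αΔT + βΔS = 7.56 × 10⁻⁴ − 2.528 × 10⁻⁴ = 5.032 × 10⁻⁴, so Δρ ≈ 0.5163 kg m⁻³.
N² = (g/ρ₀)·Δρ/Δz = g·(Δρ/ρ₀)/Δz = 9.8 × 5.032 × 10⁻⁴ / 78 = 6.3223 × 10⁻⁵ s⁻².
N = √(6.3223 × 10⁻⁵) = 7.9513 × 10⁻³ rad s⁻¹ ≈ 7.95 × 10⁻³ rad s⁻¹.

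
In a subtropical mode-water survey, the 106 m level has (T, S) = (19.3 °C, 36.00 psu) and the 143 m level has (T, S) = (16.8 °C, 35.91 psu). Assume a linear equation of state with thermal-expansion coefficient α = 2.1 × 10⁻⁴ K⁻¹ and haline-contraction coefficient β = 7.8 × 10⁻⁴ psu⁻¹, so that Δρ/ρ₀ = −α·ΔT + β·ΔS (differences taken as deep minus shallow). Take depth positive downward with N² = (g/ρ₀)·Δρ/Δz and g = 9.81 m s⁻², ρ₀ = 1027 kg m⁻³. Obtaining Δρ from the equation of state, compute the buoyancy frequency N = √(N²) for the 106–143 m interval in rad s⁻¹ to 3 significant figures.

0.0110 rad s⁻¹

ΔT = -2.5 K, ΔS = -0.09 psu (deep − shallow).
Δρ/ρ₀ = −αΔT + βΔS = 5.25 × 10⁻⁴ − 7.02 × 10⁻⁵ = 4.548 × 10⁻⁴, so Δρ ≈ 0.4671 kg m⁻³.
N² = (g/ρ₀)·Δρ/Δz = g·(Δρ/ρ₀)/Δz = 9.81 × 4.548 × 10⁻⁴ / 37 = 1.2058 × 10⁻⁴ s⁻².
N = √(1.2058 × 10⁻⁴) = 0.010981 rad s⁻¹ ≈ 0.0110 rad s⁻¹.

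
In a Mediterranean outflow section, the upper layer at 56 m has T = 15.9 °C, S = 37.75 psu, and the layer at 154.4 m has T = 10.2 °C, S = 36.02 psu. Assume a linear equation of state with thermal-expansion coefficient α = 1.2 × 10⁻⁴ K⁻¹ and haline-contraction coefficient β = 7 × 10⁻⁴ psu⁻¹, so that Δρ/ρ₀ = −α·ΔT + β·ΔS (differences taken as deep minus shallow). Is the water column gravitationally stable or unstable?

ΔT = 10.2 − 15.9 = -5.7 K and ΔS = 36.02 − 37.75 = -1.73 psu (deep − shallow).
−αΔT = 6.84 × 10⁻⁴; βΔS = -1.211 × 10⁻³; sum Δρ/ρ₀ = -5.27 × 10⁻⁴.
Δρ/ρ₀ < 0, so Δρ < 0: deeper water is lighter → statically unstable; the column would overturn.

unstable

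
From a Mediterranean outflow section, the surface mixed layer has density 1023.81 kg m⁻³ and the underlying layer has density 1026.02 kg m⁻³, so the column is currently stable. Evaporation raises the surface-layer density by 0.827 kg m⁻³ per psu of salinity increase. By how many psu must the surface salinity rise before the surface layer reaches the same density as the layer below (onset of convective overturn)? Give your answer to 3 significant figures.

Density deficit of the surface layer: 1026.02 − 1023.81 = 2.21 kg m⁻³.
Required change = 2.21 / 0.827 = 2.67 psu.

2.67 psu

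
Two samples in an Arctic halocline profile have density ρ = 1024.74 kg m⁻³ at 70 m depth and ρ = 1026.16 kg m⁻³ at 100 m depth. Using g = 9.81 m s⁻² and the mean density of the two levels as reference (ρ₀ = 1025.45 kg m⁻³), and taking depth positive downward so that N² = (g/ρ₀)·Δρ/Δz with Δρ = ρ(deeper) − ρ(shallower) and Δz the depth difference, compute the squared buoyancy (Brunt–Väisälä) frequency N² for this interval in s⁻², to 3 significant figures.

4.53 × 10⁻⁴ s⁻²

Δρ = 1026.16 − 1024.74 = 1.42 kg m⁻³ over Δz = 100 − 70 = 30 m.
N² = (9.81/1025.45) × (1.42/30) = 4.5282 × 10⁻⁴ s⁻² ≈ 4.53 × 10⁻⁴ s⁻².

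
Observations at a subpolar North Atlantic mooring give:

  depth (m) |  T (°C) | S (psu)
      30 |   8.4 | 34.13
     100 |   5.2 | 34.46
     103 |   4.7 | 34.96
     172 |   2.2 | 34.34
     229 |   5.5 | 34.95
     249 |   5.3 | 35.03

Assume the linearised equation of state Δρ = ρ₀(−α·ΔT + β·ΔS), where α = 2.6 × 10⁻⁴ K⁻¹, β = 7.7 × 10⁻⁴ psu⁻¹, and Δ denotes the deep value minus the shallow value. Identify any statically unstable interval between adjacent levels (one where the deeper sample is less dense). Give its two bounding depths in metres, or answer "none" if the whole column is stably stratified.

172–229 m

Evaluate Δρ/ρ₀ = −αΔT + βΔS across each adjacent pair:
  30–100 m: −αΔT+βΔS = −(2.6 × 10⁻⁴)(-3.2)+(7.7 × 10⁻⁴)(+0.33) = 1.1 × 10⁻³ → stable
  100–103 m: −αΔT+βΔS = −(2.6 × 10⁻⁴)(-0.5)+(7.7 × 10⁻⁴)(+0.50) = 5.1 × 10⁻⁴ → stable
  103–172 m: −αΔT+βΔS = −(2.6 × 10⁻⁴)(-2.5)+(7.7 × 10⁻⁴)(-0.62) = 1.7 × 10⁻⁴ → stable
  172–229 m: −αΔT+βΔS = −(2.6 × 10⁻⁴)(+3.3)+(7.7 × 10⁻⁴)(+0.61) = -3.9 × 10⁻⁴ → UNSTABLE
  229–249 m: −αΔT+βΔS = −(2.6 × 10⁻⁴)(-0.2)+(7.7 × 10⁻⁴)(+0.08) = 1.1 × 10⁻⁴ → stable
The 172–229 m interval has Δρ < 0: lighter water underlies denser water.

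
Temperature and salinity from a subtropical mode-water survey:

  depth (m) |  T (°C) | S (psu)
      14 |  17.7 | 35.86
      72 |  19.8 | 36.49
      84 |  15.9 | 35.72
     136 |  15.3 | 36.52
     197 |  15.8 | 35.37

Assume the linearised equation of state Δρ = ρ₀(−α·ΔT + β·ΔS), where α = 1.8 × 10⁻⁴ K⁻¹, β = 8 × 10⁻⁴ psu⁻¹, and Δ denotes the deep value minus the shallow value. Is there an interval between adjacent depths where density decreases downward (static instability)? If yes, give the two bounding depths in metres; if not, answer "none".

Evaluate Δρ/ρ₀ = −αΔT + βΔS across each adjacent pair:
  14–72 m: −αΔT+βΔS = −(1.8 × 10⁻⁴)(+2.1)+(8 × 10⁻⁴)(+0.63) = 1.3 × 10⁻⁴ → stable
  72–84 m: −αΔT+βΔS = −(1.8 × 10⁻⁴)(-3.9)+(8 × 10⁻⁴)(-0.77) = 8.6 × 10⁻⁵ → stable
  84–136 m: −αΔT+βΔS = −(1.8 × 10⁻⁴)(-0.6)+(8 × 10⁻⁴)(+0.80) = 7.5 × 10⁻⁴ → stable
  136–197 m: −αΔT+βΔS = −(1.8 × 10⁻⁴)(+0.5)+(8 × 10⁻⁴)(-1.15) = -1.0 × 10⁻³ → UNSTABLE
The 136–197 m interval has Δρ < 0: lighter water underlies denser water.

136–197 m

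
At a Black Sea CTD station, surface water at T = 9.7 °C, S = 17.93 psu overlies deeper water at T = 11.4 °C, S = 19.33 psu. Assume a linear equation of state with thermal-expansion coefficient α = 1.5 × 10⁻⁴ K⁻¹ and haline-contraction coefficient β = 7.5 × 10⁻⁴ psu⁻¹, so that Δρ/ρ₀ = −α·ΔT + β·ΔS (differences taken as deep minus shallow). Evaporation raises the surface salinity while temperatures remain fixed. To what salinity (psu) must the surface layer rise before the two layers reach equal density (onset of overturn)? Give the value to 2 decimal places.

Neutral buoyancy requires −α(T_deep − T_surf) + β(S_deep − S_surf′) = 0.
S_surf′ = S_deep − (α/β)·ΔT = 19.33 − (1.5 × 10⁻⁴/7.5 × 10⁻⁴)·(+1.7) = 18.9900 psu.
Increase required: 18.9900 − 17.93 = 1.0600 psu.

18.99 psu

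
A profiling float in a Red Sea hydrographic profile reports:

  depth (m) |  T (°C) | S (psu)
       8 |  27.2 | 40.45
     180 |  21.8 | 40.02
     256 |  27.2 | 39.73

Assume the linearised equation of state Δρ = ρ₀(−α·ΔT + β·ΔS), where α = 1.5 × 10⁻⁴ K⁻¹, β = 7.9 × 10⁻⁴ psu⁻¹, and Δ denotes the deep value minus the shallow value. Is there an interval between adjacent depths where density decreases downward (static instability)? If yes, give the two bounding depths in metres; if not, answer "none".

180–256 m

Evaluate Δρ/ρ₀ = −αΔT + βΔS across each adjacent pair:
  8–180 m: −αΔT+βΔS = −(1.5 × 10⁻⁴)(-5.4)+(7.9 × 10⁻⁴)(-0.43) = 4.7 × 10⁻⁴ → stable
  180–256 m: −αΔT+βΔS = −(1.5 × 10⁻⁴)(+5.4)+(7.9 × 10⁻⁴)(-0.29) = -1.0 × 10⁻³ → UNSTABLE
The 180–256 m interval has Δρ < 0: lighter water underlies denser water.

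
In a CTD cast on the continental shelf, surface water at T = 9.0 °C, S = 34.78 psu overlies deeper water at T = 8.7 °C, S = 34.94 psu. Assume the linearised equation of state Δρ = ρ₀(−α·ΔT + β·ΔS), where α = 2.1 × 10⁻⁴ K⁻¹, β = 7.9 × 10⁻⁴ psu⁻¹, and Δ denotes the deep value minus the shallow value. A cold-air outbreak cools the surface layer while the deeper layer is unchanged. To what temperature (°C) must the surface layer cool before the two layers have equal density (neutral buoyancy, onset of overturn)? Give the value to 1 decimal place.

Neutral buoyancy requires Δρ = 0, i.e. −α(T_deep − T_surf′) + β(S_deep − S_surf) = 0.
T_surf′ = T_deep − (β/α)·ΔS = 8.7 − (7.9 × 10⁻⁴/2.1 × 10⁻⁴)·(+0.16) = 8.098 °C.
Cooling required: 9.0 − (8.098) = 0.902 °C.

8.1 °C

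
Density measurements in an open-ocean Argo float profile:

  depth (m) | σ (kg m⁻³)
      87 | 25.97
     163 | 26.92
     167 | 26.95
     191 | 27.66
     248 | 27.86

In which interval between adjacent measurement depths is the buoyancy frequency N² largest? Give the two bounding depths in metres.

Compute the density gradient over each adjacent pair:
  87–163 m: Δρ/Δz = 0.95/76 = 0.012 kg m⁻⁴
  163–167 m: Δρ/Δz = 0.03/4 = 7.5 × 10⁻³ kg m⁻⁴
  167–191 m: Δρ/Δz = 0.71/24 = 0.030 kg m⁻⁴
  191–248 m: Δρ/Δz = 0.20/57 = 3.5 × 10⁻³ kg m⁻⁴
The largest gradient is in the 167–191 m interval — the pycnocline.

167–191 m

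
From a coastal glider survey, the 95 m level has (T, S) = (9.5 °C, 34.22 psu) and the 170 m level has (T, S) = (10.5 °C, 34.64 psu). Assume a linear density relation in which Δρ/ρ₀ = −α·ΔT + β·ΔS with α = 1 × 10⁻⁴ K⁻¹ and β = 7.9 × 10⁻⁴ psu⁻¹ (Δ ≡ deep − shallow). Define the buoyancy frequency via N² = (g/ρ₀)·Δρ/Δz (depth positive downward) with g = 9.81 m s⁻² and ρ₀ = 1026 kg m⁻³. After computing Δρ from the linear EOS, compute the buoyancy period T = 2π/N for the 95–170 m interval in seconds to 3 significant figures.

1.14 × 10³ s

ΔT = +1.0 K, ΔS = +0.42 psu (deep − shallow).
Δρ/ρ₀ = −αΔT + βΔS = -1.00 × 10⁻⁴ + 3.318 × 10⁻⁴ = 2.318 × 10⁻⁴, so Δρ ≈ 0.2378 kg m⁻³.
N² = (g/ρ₀)·Δρ/Δz = g·(Δρ/ρ₀)/Δz = 9.81 × 2.318 × 10⁻⁴ / 75 = 3.0319 × 10⁻⁵ s⁻².
N = √(3.0319 × 10⁻⁵) = 5.5063 × 10⁻³ rad s⁻¹ → T = 2π/N = 1.1411 × 10³ s ≈ 1.14 × 10³ s.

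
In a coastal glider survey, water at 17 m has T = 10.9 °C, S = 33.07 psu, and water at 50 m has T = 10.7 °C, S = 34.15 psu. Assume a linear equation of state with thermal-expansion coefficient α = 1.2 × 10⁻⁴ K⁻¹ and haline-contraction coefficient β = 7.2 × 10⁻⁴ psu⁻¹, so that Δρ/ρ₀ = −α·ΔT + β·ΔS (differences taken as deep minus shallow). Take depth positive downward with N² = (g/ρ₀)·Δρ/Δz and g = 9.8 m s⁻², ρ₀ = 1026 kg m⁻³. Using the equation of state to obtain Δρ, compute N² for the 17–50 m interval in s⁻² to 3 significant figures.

2.38 × 10⁻⁴ s⁻²

ΔT = -0.2 K, ΔS = +1.08 psu (deep − shallow).
Δρ/ρ₀ = −αΔT + βΔS = 2.40 × 10⁻⁵ + 7.776 × 10⁻⁴ = 8.016 × 10⁻⁴, so Δρ ≈ 0.8224 kg m⁻³.
N² = (g/ρ₀)·Δρ/Δz = g·(Δρ/ρ₀)/Δz = 9.8 × 8.016 × 10⁻⁴ / 33 = 2.3805 × 10⁻⁴ s⁻² ≈ 2.38 × 10⁻⁴ s⁻².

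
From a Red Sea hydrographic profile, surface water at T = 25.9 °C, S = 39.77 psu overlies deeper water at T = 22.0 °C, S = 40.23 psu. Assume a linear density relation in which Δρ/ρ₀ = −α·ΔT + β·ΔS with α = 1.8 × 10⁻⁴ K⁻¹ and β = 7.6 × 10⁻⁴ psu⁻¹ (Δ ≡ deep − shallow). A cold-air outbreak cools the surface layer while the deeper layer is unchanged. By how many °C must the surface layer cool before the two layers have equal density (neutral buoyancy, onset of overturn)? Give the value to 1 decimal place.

Neutral buoyancy requires Δρ = 0, i.e. −α(T_deep − T_surf′) + β(S_deep − S_surf) = 0.
T_surf′ = T_deep − (β/α)·ΔS = 22.0 − (7.6 × 10⁻⁴/1.8 × 10⁻⁴)·(+0.46) = 20.058 °C.
Cooling required: 25.9 − (20.058) = 5.842 °C.

5.8 °C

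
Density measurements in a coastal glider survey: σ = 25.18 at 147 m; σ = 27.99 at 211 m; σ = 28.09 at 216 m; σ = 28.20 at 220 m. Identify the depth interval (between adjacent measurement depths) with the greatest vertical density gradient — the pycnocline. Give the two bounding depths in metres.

147–211 m

Compute the density gradient over each adjacent pair:
  147–211 m: Δρ/Δz = 2.81/64 = 0.044 kg m⁻⁴
  211–216 m: Δρ/Δz = 0.10/5 = 0.020 kg m⁻⁴
  216–220 m: Δρ/Δz = 0.11/4 = 0.028 kg m⁻⁴
The largest gradient is in the 147–211 m interval — the pycnocline.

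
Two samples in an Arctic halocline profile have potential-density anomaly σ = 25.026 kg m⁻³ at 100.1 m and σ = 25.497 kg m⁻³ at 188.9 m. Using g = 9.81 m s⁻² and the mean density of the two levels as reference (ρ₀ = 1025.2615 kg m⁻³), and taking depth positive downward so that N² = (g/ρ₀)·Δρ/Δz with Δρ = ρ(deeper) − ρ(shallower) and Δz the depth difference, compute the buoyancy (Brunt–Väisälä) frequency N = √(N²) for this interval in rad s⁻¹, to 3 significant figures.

Δρ = 1025.497 − 1025.026 = 0.471 kg m⁻³ over Δz = 188.9 − 100.1 = 88.8 m.
N² = (9.81/1025.2615) × (0.471/88.8) = 5.0751 × 10⁻⁵ s⁻².
N = √(5.0751 × 10⁻⁵) = 7.1240 × 10⁻³ rad s⁻¹ ≈ 7.12 × 10⁻³ rad s⁻¹.
A positive N² confirms static stability across the interval.

7.12 × 10⁻³ rad s⁻¹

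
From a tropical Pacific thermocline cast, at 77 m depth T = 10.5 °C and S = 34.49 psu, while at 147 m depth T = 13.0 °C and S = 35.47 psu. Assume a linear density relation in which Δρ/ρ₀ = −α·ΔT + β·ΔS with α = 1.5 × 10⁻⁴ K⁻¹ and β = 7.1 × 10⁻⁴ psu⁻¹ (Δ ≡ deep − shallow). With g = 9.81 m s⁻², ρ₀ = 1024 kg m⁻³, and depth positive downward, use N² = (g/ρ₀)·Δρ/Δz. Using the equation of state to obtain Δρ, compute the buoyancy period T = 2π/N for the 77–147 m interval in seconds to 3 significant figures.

937 s

ΔT = +2.5 K, ΔS = +0.98 psu (deep − shallow).
Δρ/ρ₀ = −αΔT + βΔS = -3.75 × 10⁻⁴ + 6.958 × 10⁻⁴ = 3.208 × 10⁻⁴, so Δρ ≈ 0.3285 kg m⁻³.
N² = (g/ρ₀)·Δρ/Δz = g·(Δρ/ρ₀)/Δz = 9.81 × 3.208 × 10⁻⁴ / 70 = 4.4958 × 10⁻⁵ s⁻².
N = √(4.4958 × 10⁻⁵) = 6.7051 × 10⁻³ rad s⁻¹ → T = 2π/N = 937.08 s ≈ 937 s.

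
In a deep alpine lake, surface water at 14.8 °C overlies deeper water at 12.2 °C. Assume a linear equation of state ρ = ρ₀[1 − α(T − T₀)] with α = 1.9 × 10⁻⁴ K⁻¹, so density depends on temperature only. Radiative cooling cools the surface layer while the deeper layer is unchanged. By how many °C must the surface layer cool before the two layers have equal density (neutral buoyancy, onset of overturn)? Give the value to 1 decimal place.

2.6 °C

With temperature the only control, equal density requires T_surf′ = T_deep.
T_surf′ = 12.2 °C.
Cooling required: 14.8 − 12.2 = 2.6 °C.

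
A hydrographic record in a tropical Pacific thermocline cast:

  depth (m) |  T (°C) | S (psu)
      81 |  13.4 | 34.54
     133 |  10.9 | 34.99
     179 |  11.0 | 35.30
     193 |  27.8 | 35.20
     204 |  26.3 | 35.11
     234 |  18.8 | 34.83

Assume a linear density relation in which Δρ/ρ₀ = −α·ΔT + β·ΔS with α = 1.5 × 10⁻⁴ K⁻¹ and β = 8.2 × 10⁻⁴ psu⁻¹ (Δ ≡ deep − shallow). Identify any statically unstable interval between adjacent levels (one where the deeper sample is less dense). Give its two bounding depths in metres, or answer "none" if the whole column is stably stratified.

Evaluate Δρ/ρ₀ = −αΔT + βΔS across each adjacent pair:
  81–133 m: −αΔT+βΔS = −(1.5 × 10⁻⁴)(-2.5)+(8.2 × 10⁻⁴)(+0.45) = 7.4 × 10⁻⁴ → stable
  133–179 m: −αΔT+βΔS = −(1.5 × 10⁻⁴)(+0.1)+(8.2 × 10⁻⁴)(+0.31) = 2.4 × 10⁻⁴ → stable
  179–193 m: −αΔT+βΔS = −(1.5 × 10⁻⁴)(+16.8)+(8.2 × 10⁻⁴)(-0.10) = -2.6 × 10⁻³ → UNSTABLE
  193–204 m: −αΔT+βΔS = −(1.5 × 10⁻⁴)(-1.5)+(8.2 × 10⁻⁴)(-0.09) = 1.5 × 10⁻⁴ → stable
  204–234 m: −αΔT+βΔS = −(1.5 × 10⁻⁴)(-7.5)+(8.2 × 10⁻⁴)(-0.28) = 9.0 × 10⁻⁴ → stable
The 179–193 m interval has Δρ < 0: lighter water underlies denser water.

179–193 m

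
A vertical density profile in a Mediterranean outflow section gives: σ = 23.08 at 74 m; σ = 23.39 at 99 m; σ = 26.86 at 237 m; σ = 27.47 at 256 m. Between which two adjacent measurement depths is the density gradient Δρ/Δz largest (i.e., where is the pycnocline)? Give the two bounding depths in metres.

Compute the density gradient over each adjacent pair:
  74–99 m: Δρ/Δz = 0.31/25 = 0.012 kg m⁻⁴
  99–237 m: Δρ/Δz = 3.47/138 = 0.025 kg m⁻⁴
  237–256 m: Δρ/Δz = 0.61/19 = 0.032 kg m⁻⁴
The largest gradient is in the 237–256 m interval — the pycnocline.

237–256 m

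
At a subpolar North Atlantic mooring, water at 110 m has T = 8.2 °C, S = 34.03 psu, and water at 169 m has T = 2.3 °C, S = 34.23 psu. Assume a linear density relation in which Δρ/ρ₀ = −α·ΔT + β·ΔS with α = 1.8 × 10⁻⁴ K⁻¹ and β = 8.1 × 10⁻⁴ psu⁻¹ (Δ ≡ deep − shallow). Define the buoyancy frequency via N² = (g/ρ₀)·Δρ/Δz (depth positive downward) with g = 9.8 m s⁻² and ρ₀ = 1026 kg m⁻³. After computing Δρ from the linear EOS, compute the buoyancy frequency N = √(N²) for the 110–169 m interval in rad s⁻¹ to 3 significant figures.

0.0143 rad s⁻¹

ΔT = -5.9 K, ΔS = +0.20 psu (deep − shallow).
Δρ/ρ₀ = −αΔT + βΔS = 1.062 × 10⁻³ + 1.62 × 10⁻⁴ = 1.224 × 10⁻³, so Δρ ≈ 1.256 kg m⁻³.
N² = (g/ρ₀)·Δρ/Δz = g·(Δρ/ρ₀)/Δz = 9.8 × 1.224 × 10⁻³ / 59 = 2.0331 × 10⁻⁴ s⁻².
N = √(2.0331 × 10⁻⁴) = 0.014259 rad s⁻¹ ≈ 0.0143 rad s⁻¹.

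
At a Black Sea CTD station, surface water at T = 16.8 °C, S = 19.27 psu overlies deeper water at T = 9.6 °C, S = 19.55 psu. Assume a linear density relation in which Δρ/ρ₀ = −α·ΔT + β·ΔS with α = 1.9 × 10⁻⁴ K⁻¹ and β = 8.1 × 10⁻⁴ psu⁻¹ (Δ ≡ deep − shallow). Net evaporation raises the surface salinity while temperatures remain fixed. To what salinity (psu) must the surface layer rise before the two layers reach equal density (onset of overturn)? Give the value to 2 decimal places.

21.24 psu

Neutral buoyancy requires −α(T_deep − T_surf) + β(S_deep − S_surf′) = 0.
S_surf′ = S_deep − (α/β)·ΔT = 19.55 − (1.9 × 10⁻⁴/8.1 × 10⁻⁴)·(-7.2) = 21.2389 psu.
Increase required: 21.2389 − 19.27 = 1.9689 psu.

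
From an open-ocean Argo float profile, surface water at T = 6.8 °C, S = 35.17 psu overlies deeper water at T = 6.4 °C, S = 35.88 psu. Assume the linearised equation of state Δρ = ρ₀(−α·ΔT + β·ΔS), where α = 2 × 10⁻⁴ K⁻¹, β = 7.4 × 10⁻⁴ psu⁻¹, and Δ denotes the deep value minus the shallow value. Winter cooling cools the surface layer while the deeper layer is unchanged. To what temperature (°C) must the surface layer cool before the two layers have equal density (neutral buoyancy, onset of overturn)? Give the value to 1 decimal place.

3.8 °C

Neutral buoyancy requires Δρ = 0, i.e. −α(T_deep − T_surf′) + β(S_deep − S_surf) = 0.
T_surf′ = T_deep − (β/α)·ΔS = 6.4 − (7.4 × 10⁻⁴/2 × 10⁻⁴)·(+0.71) = 3.773 °C.
Cooling required: 6.8 − (3.773) = 3.027 °C.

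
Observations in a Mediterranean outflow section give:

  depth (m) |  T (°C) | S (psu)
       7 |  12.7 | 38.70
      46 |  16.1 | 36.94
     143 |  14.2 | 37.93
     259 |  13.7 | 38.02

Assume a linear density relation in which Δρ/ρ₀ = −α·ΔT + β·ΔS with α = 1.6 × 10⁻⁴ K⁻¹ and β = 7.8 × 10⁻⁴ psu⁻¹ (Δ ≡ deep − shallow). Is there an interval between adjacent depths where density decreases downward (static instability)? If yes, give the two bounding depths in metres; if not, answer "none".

7–46 m

Evaluate Δρ/ρ₀ = −αΔT + βΔS across each adjacent pair:
  7–46 m: −αΔT+βΔS = −(1.6 × 10⁻⁴)(+3.4)+(7.8 × 10⁻⁴)(-1.76) = -1.9 × 10⁻³ → UNSTABLE
  46–143 m: −αΔT+βΔS = −(1.6 × 10⁻⁴)(-1.9)+(7.8 × 10⁻⁴)(+0.99) = 1.1 × 10⁻³ → stable
  143–259 m: −αΔT+βΔS = −(1.6 × 10⁻⁴)(-0.5)+(7.8 × 10⁻⁴)(+0.09) = 1.5 × 10⁻⁴ → stable
The 7–46 m interval has Δρ < 0: lighter water underlies denser water.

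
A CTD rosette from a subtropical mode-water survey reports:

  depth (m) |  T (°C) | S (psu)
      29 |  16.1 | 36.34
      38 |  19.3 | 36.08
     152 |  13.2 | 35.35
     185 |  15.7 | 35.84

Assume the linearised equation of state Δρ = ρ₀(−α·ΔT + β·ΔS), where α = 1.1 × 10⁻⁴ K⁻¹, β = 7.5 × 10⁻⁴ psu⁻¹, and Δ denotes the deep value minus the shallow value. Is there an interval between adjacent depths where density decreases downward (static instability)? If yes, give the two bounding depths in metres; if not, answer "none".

29–38 m

Evaluate Δρ/ρ₀ = −αΔT + βΔS across each adjacent pair:
  29–38 m: −αΔT+βΔS = −(1.1 × 10⁻⁴)(+3.2)+(7.5 × 10⁻⁴)(-0.26) = -5.5 × 10⁻⁴ → UNSTABLE
  38–152 m: −αΔT+βΔS = −(1.1 × 10⁻⁴)(-6.1)+(7.5 × 10⁻⁴)(-0.73) = 1.2 × 10⁻⁴ → stable
  152–185 m: −αΔT+βΔS = −(1.1 × 10⁻⁴)(+2.5)+(7.5 × 10⁻⁴)(+0.49) = 9.2 × 10⁻⁵ → stable
The 29–38 m interval has Δρ < 0: lighter water underlies denser water.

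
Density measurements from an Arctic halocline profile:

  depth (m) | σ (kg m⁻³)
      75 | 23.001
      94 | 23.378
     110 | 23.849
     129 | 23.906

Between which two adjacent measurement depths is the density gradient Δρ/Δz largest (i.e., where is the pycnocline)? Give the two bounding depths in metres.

Compute the density gradient over each adjacent pair:
  75–94 m: Δρ/Δz = 0.377/19 = 0.020 kg m⁻⁴
  94–110 m: Δρ/Δz = 0.471/16 = 0.029 kg m⁻⁴
  110–129 m: Δρ/Δz = 0.057/19 = 3.0 × 10⁻³ kg m⁻⁴
The largest gradient is in the 94–110 m interval — the pycnocline.

94–110 m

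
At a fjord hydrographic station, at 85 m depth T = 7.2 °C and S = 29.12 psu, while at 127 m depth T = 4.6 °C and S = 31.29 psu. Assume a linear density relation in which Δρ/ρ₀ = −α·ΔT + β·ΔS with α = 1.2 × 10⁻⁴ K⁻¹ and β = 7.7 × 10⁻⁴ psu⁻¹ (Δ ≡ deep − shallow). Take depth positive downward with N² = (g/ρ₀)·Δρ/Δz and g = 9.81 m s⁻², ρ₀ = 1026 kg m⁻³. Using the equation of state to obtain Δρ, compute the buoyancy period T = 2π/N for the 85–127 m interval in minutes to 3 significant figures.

4.87 min

ΔT = -2.6 K, ΔS = +2.17 psu (deep − shallow).
Δρ/ρ₀ = −αΔT + βΔS = 3.12 × 10⁻⁴ + 1.6709 × 10⁻³ = 1.9829 × 10⁻³, so Δρ ≈ 2.034 kg m⁻³.
N² = (g/ρ₀)·Δρ/Δz = g·(Δρ/ρ₀)/Δz = 9.81 × 1.9829 × 10⁻³ / 42 = 4.6315 × 10⁻⁴ s⁻².
N = √(4.6315 × 10⁻⁴) = 0.021521 rad s⁻¹ → T = 2π/N = 291.96 s = 4.8660 min ≈ 4.87 min.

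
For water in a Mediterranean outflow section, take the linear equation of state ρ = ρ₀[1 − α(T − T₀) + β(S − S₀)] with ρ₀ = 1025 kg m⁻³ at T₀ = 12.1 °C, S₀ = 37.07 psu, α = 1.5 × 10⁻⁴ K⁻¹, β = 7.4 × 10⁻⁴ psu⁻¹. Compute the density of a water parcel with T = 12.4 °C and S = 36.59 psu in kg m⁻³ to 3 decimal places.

T − T₀ = +0.3 K, S − S₀ = -0.48 psu.
Bracket = 1 − α·(+0.3) + β·(-0.48) = 1 + (-4.002 × 10⁻⁴) = 0.9995998.
ρ = 1025 × 0.9995998 = 1024.590 kg m⁻³.

1024.590 kg m⁻³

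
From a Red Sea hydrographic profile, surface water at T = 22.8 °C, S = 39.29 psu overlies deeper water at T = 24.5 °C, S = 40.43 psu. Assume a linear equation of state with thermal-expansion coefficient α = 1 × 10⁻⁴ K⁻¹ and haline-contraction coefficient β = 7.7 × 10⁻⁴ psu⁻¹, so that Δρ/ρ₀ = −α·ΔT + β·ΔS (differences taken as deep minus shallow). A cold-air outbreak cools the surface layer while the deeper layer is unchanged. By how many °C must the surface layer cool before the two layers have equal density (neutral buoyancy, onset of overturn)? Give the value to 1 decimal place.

7.1 °C

Neutral buoyancy requires Δρ = 0, i.e. −α(T_deep − T_surf′) + β(S_deep − S_surf) = 0.
T_surf′ = T_deep − (β/α)·ΔS = 24.5 − (7.7 × 10⁻⁴/1 × 10⁻⁴)·(+1.14) = 15.722 °C.
Cooling required: 22.8 − (15.722) = 7.078 °C.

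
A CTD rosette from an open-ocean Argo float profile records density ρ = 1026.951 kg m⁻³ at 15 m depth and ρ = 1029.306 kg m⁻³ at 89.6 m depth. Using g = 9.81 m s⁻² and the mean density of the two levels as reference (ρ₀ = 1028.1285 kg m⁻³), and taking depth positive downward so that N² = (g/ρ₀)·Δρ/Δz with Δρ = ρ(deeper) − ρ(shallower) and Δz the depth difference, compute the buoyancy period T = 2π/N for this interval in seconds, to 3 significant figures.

362 s

Δρ = 1029.306 − 1026.951 = 2.355 kg m⁻³ over Δz = 89.6 − 15 = 74.6 m.
N² = (9.81/1028.1285) × (2.355/74.6) = 3.0121 × 10⁻⁴ s⁻².
N = √(3.0121 × 10⁻⁴) = 0.017355 rad s⁻¹, so T = 2π/N = 362.04 s ≈ 362 s.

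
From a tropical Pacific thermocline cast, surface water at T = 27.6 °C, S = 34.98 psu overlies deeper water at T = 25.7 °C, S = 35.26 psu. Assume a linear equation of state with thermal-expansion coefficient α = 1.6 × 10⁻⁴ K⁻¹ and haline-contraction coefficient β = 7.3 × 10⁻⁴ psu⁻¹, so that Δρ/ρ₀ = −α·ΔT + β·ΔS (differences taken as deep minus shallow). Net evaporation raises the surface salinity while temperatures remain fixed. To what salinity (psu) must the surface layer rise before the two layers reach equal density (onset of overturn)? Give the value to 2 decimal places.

Neutral buoyancy requires −α(T_deep − T_surf) + β(S_deep − S_surf′) = 0.
S_surf′ = S_deep − (α/β)·ΔT = 35.26 − (1.6 × 10⁻⁴/7.3 × 10⁻⁴)·(-1.9) = 35.6764 psu.
Increase required: 35.6764 − 34.98 = 0.6964 psu.

35.68 psu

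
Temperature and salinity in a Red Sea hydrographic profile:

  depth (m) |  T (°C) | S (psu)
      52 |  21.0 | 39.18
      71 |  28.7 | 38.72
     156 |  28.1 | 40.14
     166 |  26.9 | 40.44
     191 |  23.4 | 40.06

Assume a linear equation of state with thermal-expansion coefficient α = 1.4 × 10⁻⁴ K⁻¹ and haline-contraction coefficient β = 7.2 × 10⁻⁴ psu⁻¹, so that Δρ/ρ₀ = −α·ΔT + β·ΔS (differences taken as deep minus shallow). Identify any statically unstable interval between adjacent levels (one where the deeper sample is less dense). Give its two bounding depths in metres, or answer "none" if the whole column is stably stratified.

Evaluate Δρ/ρ₀ = −αΔT + βΔS across each adjacent pair:
  52–71 m: −αΔT+βΔS = −(1.4 × 10⁻⁴)(+7.7)+(7.2 × 10⁻⁴)(-0.46) = -1.4 × 10⁻³ → UNSTABLE
  71–156 m: −αΔT+βΔS = −(1.4 × 10⁻⁴)(-0.6)+(7.2 × 10⁻⁴)(+1.42) = 1.1 × 10⁻³ → stable
  156–166 m: −αΔT+βΔS = −(1.4 × 10⁻⁴)(-1.2)+(7.2 × 10⁻⁴)(+0.30) = 3.8 × 10⁻⁴ → stable
  166–191 m: −αΔT+βΔS = −(1.4 × 10⁻⁴)(-3.5)+(7.2 × 10⁻⁴)(-0.38) = 2.2 × 10⁻⁴ → stable
The 52–71 m interval has Δρ < 0: lighter water underlies denser water.

52–71 m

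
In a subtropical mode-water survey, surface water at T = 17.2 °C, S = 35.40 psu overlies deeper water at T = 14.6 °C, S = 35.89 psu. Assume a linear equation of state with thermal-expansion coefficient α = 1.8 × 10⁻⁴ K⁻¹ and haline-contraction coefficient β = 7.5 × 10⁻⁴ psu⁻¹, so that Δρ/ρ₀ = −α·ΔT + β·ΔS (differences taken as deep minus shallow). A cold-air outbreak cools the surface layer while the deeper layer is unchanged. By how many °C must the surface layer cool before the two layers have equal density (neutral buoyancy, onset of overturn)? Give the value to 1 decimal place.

4.6 °C

Neutral buoyancy requires Δρ = 0, i.e. −α(T_deep − T_surf′) + β(S_deep − S_surf) = 0.
T_surf′ = T_deep − (β/α)·ΔS = 14.6 − (7.5 × 10⁻⁴/1.8 × 10⁻⁴)·(+0.49) = 12.558 °C.
Cooling required: 17.2 − (12.558) = 4.642 °C.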